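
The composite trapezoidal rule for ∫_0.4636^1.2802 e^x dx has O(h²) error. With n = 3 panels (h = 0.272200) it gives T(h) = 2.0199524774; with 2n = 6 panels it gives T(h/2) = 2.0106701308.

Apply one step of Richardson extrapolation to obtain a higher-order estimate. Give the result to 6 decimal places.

Order 2 gives 2^r = 4 and 2^r − 1 = 3.
2^2*A(h/2) = 8.0426805232; minus A(h) gives 6.0227280458.
6.0227280458 ÷ 3 = 2.0075760153

2.007576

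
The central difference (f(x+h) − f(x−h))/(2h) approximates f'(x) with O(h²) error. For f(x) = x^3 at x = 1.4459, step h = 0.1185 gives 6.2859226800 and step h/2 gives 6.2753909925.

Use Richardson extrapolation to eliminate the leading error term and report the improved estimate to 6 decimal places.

6.271880

Error is O(h^2); halving h shrinks it by 2^2 = 4.
2^2·A(h/2) = 25.1015639700; minus A(h) gives 18.8156412900.
Divide by 2^2 − 1 = 3.
18.8156412900 ÷ 3 = 6.2718804300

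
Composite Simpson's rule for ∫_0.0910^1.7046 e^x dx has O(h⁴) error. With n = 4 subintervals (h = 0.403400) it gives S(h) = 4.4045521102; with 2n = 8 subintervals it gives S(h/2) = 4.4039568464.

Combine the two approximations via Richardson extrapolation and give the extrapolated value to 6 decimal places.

r = 4: numerator weight 16, denominator 15.
16·4.4039568464 = 70.4633095424; subtract 4.4045521102 → 66.0587574322
Denominator 16 − 1 = 15.
(16·4.4039568464 − 4.4045521102)/(16 − 1) = 4.4039171621
Gap between inputs: 5.953e-04; correction applied: −0.0000396843.

4.403917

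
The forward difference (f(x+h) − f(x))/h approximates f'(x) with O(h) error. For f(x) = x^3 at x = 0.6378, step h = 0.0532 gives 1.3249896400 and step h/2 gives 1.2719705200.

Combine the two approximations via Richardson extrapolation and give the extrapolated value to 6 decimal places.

Leading term ∝ h^1; use weight 2 = 2^1.
Difference of the inputs: 1.2719705200 − 1.3249896400 = -0.0530191200
Divide by 2^1 − 1 = 1: (-0.0530191200)/1 = -0.0530191200
R = 1.2719705200 − 0.0530191200 = 1.2189514000

1.218951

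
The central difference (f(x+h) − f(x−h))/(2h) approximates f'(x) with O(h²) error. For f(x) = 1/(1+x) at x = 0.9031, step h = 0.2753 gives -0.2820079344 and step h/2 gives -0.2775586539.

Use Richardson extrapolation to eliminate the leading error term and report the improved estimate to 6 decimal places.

Error is O(h^2); halving h shrinks it by 2^2 = 4.
Weighted: (-1.1102346156) − (-0.2820079344) = -0.8282266812
Extrapolated: (-0.8282266812) / 3 = -0.2760755604

-0.276076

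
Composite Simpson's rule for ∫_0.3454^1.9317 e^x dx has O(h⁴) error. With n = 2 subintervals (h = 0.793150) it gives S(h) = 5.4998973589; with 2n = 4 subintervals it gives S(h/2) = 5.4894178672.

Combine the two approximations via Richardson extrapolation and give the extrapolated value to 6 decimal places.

r = 4: numerator weight 16, denominator 15.
2^4 × A(h/2) = 87.8306858752; minus A(h) gives 82.3307885163.
(16 × 5.4894178672 − 5.4998973589)/(16 − 1) = 5.4887192344

5.488719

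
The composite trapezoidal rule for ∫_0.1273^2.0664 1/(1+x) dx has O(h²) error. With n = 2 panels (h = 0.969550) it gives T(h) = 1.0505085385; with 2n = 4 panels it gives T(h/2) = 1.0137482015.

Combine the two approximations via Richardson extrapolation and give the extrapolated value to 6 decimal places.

1.001495

The method has order 2: 2^2 = 4.
Top: 4(1.0137482015) − (1.0505085385) = 3.0044842675
Denominator 4 − 1 = 3.
Extrapolated: 3.0044842675 / 3 = 1.0014947558
Shift from A(h/2): −0.0122534457.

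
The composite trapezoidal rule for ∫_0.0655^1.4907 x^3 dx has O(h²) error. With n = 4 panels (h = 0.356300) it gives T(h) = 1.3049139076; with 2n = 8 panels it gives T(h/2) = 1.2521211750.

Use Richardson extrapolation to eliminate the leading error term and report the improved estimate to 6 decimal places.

Error is O(h^2); halving h shrinks it by 2^2 = 4.
4×1.2521211750 − 1.3049139076 = 3.7035707924
(4×1.2521211750 − 1.3049139076)/(4 − 1) = 1.2345235975

1.234524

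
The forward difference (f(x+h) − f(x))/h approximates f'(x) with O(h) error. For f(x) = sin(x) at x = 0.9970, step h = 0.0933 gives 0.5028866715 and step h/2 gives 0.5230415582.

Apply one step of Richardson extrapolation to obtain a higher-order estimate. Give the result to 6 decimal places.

0.543196

Order 1 gives 2^r = 2 and 2^r − 1 = 1.
2^1*A(h/2) = 1.0460831164; minus A(h) gives 0.5431964449.
Divide by 2^1 − 1 = 1.
(2*0.5230415582 − 0.5028866715)/(2 − 1) = 0.5431964449
Gap between inputs: 2.015e-02; correction applied: +0.0201548867.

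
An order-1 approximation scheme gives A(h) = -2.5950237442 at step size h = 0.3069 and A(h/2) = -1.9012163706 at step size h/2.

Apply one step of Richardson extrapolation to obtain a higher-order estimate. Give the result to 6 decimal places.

r = 1: numerator weight 2, denominator 1.
2×(-1.9012163706) = -3.8024327412; subtract (-2.5950237442) → -1.2074089970
Extrapolated: (-1.2074089970) / 1 = -1.2074089970
Shift from A(h/2): +0.6938073736.

-1.207409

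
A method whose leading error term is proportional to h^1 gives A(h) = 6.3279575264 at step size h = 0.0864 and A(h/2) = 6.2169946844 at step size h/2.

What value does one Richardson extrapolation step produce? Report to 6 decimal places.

6.106032

Error is O(h^1); halving h shrinks it by 2^1 = 2.
2×6.2169946844 = 12.4339893688; subtract 6.3279575264 → 6.1060318424
Denominator 2 − 1 = 1.
Result: 6.1060318424
Shift from A(h/2): −0.1109628420.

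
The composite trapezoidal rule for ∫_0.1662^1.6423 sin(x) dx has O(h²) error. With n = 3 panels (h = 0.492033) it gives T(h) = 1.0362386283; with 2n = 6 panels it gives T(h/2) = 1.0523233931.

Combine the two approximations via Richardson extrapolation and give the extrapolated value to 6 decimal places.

1.057685

The method has order 2: 2^2 = 4.
Numerator 4·A(h/2) − A(h) = 4·1.0523233931 − 1.0362386283 = 3.1730549441
Divide by 2^2 − 1 = 3.
Extrapolated: 3.1730549441 / 3 = 1.0576849814
Gap between inputs: 1.608e-02; correction applied: +0.0053615883.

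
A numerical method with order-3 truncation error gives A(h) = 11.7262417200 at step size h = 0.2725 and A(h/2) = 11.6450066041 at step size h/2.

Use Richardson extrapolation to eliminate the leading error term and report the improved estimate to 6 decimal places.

r = 3, so 2^r = 8.
Weighted: 93.1600528328 − 11.7262417200 = 81.4338111128
Extrapolated: 81.4338111128 / 7 = 11.6334015875
Correction |R − A(h/2)| = 1.161e-02; gap |A(h/2) − A(h)| = 8.124e-02.

11.633402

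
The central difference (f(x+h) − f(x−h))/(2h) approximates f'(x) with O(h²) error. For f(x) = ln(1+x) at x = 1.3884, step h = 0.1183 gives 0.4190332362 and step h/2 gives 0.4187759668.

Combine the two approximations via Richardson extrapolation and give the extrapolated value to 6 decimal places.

0.418690

Leading term ∝ h^2; use weight 4 = 2^2.
Weighted: 1.6751038672 − 0.4190332362 = 1.2560706310
1.2560706310 ÷ 3 = 0.4186902103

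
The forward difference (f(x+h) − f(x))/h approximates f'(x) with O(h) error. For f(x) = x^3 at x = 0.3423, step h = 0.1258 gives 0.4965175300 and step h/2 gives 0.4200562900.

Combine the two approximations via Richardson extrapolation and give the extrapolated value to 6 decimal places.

0.343595

Error is O(h^1); halving h shrinks it by 2^1 = 2.
A(h/2) − A(h) = 0.4200562900 − 0.4965175300 = -0.0764612400
Divide by 2^1 − 1 = 1: (-0.0764612400)/1 = -0.0764612400
R = A(h/2) + (A(h/2) − A(h))/1 = 0.4200562900 − 0.0764612400 = 0.3435950500
Gap between inputs: 7.646e-02; correction applied: −0.0764612400.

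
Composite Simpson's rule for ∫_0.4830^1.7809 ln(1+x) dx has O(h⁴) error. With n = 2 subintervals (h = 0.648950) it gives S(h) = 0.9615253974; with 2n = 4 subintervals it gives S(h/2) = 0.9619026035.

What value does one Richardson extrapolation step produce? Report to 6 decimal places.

Error is O(h^4); halving h shrinks it by 2^4 = 16.
Difference of the inputs: 0.9619026035 − 0.9615253974 = 0.0003772061
Divide by 2^4 − 1 = 15: 0.0003772061/15 = 0.0000251471
R = A(h/2) + (A(h/2) − A(h))/15 = 0.9619026035 + 0.0000251471 = 0.9619277506

0.961928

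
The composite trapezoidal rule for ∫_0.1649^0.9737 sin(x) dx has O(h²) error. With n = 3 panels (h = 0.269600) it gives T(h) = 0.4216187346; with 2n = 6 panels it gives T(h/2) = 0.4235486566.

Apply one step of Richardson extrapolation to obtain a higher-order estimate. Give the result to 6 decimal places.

0.424192

r = 2: numerator weight 4, denominator 3.
Difference of the inputs: 0.4235486566 − 0.4216187346 = 0.0019299220
Divide by 2^2 − 1 = 3: 0.0019299220/3 = 0.0006433073
R = A(h/2) + (A(h/2) − A(h))/3 = 0.4235486566 + 0.0006433073 = 0.4241919639
Gap between inputs: 1.930e-03; correction applied: +0.0006433073.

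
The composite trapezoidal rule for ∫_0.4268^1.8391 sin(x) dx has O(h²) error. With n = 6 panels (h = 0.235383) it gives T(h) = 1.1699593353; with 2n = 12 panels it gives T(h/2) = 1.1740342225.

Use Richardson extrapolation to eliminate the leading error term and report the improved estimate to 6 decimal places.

1.175393

Leading term ∝ h^2; use weight 4 = 2^2.
Numerator 4·A(h/2) − A(h) = 4·1.1740342225 − 1.1699593353 = 3.5261775547
3.5261775547 ÷ 3 = 1.1753925182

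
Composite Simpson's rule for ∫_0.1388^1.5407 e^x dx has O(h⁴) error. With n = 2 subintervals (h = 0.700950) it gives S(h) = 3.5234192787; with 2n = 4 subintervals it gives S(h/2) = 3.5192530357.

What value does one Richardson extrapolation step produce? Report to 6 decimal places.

3.518975

With r = 4 the leading error scales as h^4, so the weight is 2^4 = 16.
Numerator 16 × A(h/2) − A(h) = 16 × 3.5192530357 − 3.5234192787 = 52.7846292925
Denominator 16 − 1 = 15.
R = 52.7846292925/15 = 3.5189752862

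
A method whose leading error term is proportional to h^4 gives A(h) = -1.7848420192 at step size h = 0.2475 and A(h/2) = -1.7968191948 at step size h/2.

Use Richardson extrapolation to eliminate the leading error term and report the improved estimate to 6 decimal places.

The method has order 4: 2^4 = 16.
Difference of the inputs: -1.7968191948 − (-1.7848420192) = -0.0119771756
Divide by 2^4 − 1 = 15: (-0.0119771756)/15 = -0.0007984784
R = -1.7968191948 − 0.0007984784 = -1.7976176732
Gap between inputs: 1.198e-02; correction applied: −0.0007984784.

-1.797618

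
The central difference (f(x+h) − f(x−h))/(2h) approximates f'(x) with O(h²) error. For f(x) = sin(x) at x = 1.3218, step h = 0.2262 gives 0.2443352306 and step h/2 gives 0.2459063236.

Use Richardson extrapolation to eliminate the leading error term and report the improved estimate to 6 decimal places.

0.246430

Order 2 gives 2^r = 4 and 2^r − 1 = 3.
4 × 0.2459063236 = 0.9836252944; subtract 0.2443352306 → 0.7392900638
Denominator 4 − 1 = 3.
R = 0.7392900638/3 = 0.2464300213
Shift from A(h/2): +0.0005236977.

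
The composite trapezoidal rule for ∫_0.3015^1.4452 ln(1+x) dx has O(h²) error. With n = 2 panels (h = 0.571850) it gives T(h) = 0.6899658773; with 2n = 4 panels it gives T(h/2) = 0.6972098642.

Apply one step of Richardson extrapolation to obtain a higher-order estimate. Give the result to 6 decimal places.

0.699625

Method order is 2; weight 2^2 = 4.
Difference of the inputs: 0.6972098642 − 0.6899658773 = 0.0072439869
Divide by 2^2 − 1 = 3: 0.0072439869/3 = 0.0024146623
R = 0.6972098642 + 0.0024146623 = 0.6996245265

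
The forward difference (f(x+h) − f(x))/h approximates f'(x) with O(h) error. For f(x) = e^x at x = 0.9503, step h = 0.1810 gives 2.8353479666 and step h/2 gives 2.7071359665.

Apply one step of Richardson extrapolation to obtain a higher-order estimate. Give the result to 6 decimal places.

r = 1: numerator weight 2, denominator 1.
2*2.7071359665 − 2.8353479666 = 2.5789239664
Divide by 2^1 − 1 = 1.
(2*2.7071359665 − 2.8353479666)/(2 − 1) = 2.5789239664
Shift from A(h/2): −0.1282120001.

2.578924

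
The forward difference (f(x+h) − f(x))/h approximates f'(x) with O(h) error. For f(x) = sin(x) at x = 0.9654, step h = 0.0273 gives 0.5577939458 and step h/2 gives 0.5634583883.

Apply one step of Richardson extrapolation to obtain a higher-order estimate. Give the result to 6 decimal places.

Method order is 1; weight 2^1 = 2.
2·0.5634583883 = 1.1269167766; 1.1269167766 − 0.5577939458 = 0.5691228308
Denominator 2 − 1 = 1.
(2·0.5634583883 − 0.5577939458)/(2 − 1) = 0.5691228308

0.569123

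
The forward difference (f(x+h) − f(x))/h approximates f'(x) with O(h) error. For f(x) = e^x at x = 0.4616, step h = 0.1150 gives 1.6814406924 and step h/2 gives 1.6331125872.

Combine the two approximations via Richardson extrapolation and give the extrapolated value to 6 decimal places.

Leading term ∝ h^1; use weight 2 = 2^1.
2^1×A(h/2) = 3.2662251744; minus A(h) gives 1.5847844820.
(2×1.6331125872 − 1.6814406924)/(2 − 1) = 1.5847844820

1.584784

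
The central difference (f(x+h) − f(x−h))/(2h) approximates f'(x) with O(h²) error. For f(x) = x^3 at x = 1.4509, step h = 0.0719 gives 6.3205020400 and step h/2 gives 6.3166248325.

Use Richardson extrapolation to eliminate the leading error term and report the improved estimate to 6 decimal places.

Error is O(h^2); halving h shrinks it by 2^2 = 4.
2^2 × A(h/2) = 25.2664993300; minus A(h) gives 18.9459972900.
R = 18.9459972900/3 = 6.3153324300
Gap between inputs: 3.877e-03; correction applied: −0.0012924025.

6.315332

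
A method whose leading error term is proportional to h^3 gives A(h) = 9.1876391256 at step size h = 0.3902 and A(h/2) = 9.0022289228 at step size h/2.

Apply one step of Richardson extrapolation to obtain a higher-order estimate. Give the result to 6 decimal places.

8.975742

With r = 3 the leading error scales as h^3, so the weight is 2^3 = 8.
Top: 8(9.0022289228) − (9.1876391256) = 62.8301922568
(8×9.0022289228 − 9.1876391256)/(8 − 1) = 8.9757417510
Shift from A(h/2): −0.0264871718.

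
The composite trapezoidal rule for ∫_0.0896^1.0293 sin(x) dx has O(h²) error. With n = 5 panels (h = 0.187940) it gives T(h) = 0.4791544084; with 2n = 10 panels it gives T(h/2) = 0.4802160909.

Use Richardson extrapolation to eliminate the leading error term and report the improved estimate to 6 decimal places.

0.480570

r = 2: numerator weight 4, denominator 3.
4×0.4802160909 − 0.4791544084 = 1.4417099552
Divide by 2^2 − 1 = 3.
Result: 0.4805699851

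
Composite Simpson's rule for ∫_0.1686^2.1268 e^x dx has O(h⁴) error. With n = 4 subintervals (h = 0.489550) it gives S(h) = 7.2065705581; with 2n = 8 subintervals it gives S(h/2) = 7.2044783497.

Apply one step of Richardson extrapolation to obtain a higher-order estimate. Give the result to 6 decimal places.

7.204339

Leading term ∝ h^4; use weight 16 = 2^4.
Top: 16(7.2044783497) − (7.2065705581) = 108.0650830371
R = 108.0650830371/15 = 7.2043388691
Shift from A(h/2): −0.0001394806.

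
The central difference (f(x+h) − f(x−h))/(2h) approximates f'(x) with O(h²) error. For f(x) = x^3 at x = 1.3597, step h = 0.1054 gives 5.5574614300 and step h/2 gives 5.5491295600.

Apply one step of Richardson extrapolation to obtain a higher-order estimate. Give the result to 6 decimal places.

5.546352

Method order is 2; weight 2^2 = 4.
Difference of the inputs: 5.5491295600 − 5.5574614300 = -0.0083318700
Divide by 2^2 − 1 = 3: (-0.0083318700)/3 = -0.0027772900
R = A(h/2) + (A(h/2) − A(h))/3 = 5.5491295600 − 0.0027772900 = 5.5463522700
Correction |R − A(h/2)| = 2.777e-03; gap |A(h/2) − A(h)| = 8.332e-03.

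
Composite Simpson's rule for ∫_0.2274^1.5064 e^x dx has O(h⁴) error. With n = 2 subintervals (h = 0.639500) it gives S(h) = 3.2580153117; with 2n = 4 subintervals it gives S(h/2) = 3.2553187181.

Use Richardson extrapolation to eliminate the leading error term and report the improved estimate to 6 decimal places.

3.255139

Error is O(h^4); halving h shrinks it by 2^4 = 16.
16 × 3.2553187181 = 52.0850994896; 52.0850994896 − 3.2580153117 = 48.8270841779
R = 48.8270841779/15 = 3.2551389452
Correction |R − A(h/2)| = 1.798e-04; gap |A(h/2) − A(h)| = 2.697e-03.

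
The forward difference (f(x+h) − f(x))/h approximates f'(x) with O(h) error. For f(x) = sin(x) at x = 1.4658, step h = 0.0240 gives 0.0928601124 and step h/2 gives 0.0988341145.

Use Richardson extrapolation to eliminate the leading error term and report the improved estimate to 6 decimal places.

Order 1 gives 2^r = 2 and 2^r − 1 = 1.
2·0.0988341145 = 0.1976682290; subtract 0.0928601124 → 0.1048081166
Extrapolated: 0.1048081166 / 1 = 0.1048081166

0.104808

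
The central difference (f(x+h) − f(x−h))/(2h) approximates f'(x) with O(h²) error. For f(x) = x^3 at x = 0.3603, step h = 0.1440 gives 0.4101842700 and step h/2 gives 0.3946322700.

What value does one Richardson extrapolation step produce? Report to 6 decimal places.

0.389448

Leading term ∝ h^2; use weight 4 = 2^2.
4 × 0.3946322700 − 0.4101842700 = 1.1683448100
Extrapolated: 1.1683448100 / 3 = 0.3894482700
Shift from A(h/2): −0.0051840000.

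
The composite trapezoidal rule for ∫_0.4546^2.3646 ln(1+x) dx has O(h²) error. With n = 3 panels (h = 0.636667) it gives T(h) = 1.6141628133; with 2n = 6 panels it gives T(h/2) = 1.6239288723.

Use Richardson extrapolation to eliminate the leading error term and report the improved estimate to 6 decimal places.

1.627184

Error is O(h^2); halving h shrinks it by 2^2 = 4.
A(h/2) − A(h) = 1.6239288723 − 1.6141628133 = 0.0097660590
Divide by 2^2 − 1 = 3: 0.0097660590/3 = 0.0032553530
R = 1.6239288723 + 0.0032553530 = 1.6271842253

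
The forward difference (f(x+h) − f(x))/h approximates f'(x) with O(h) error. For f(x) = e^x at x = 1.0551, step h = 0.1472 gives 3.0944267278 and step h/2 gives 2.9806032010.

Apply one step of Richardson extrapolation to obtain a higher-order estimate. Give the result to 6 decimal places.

2.866780

With r = 1 the leading error scales as h^1, so the weight is 2^1 = 2.
2×2.9806032010 = 5.9612064020; subtract 3.0944267278 → 2.8667796742
Denominator 2 − 1 = 1.
R = 2.8667796742/1 = 2.8667796742
Shift from A(h/2): −0.1138235268.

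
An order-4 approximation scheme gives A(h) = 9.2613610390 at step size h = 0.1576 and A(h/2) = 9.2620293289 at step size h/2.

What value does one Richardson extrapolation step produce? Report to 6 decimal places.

Order 4 gives 2^r = 16 and 2^r − 1 = 15.
A(h/2) − A(h) = 9.2620293289 − 9.2613610390 = 0.0006682899
Divide by 2^4 − 1 = 15: 0.0006682899/15 = 0.0000445527
R = 9.2620293289 + 0.0000445527 = 9.2620738816
Gap between inputs: 6.683e-04; correction applied: +0.0000445527.

9.262074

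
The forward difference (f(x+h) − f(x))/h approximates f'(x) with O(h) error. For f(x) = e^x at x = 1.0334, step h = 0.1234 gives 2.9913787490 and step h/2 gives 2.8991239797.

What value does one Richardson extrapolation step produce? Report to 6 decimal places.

Error is O(h^1); halving h shrinks it by 2^1 = 2.
Numerator 2·A(h/2) − A(h) = 2·2.8991239797 − 2.9913787490 = 2.8068692104
2.8068692104 ÷ 1 = 2.8068692104

2.806869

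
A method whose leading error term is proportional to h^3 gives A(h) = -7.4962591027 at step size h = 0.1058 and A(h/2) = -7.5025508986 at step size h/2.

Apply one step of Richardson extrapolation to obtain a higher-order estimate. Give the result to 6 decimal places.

-7.503450

Order 3 gives 2^r = 8 and 2^r − 1 = 7.
Numerator 8·A(h/2) − A(h) = 8·(-7.5025508986) − (-7.4962591027) = -52.5241480861
(8·(-7.5025508986) − (-7.4962591027))/(8 − 1) = -7.5034497266
Gap between inputs: 6.292e-03; correction applied: −0.0008988280.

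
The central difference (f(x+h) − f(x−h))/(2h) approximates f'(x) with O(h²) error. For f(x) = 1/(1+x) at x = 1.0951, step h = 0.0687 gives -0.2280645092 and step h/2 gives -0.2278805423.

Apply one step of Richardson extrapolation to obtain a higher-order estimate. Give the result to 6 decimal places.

Leading term ∝ h^2; use weight 4 = 2^2.
Difference of the inputs: -0.2278805423 − (-0.2280645092) = 0.0001839669
Correction (A(h/2) − A(h))/(4 − 1) = 0.0001839669/3 = 0.0000613223
R = -0.2278805423 + 0.0000613223 = -0.2278192200
Shift from A(h/2): +0.0000613223.

-0.227819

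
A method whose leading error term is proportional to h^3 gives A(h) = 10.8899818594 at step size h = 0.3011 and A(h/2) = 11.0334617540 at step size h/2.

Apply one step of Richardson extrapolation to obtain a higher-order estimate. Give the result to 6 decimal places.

11.053959

r = 3: numerator weight 8, denominator 7.
Numerator 8×A(h/2) − A(h) = 8×11.0334617540 − 10.8899818594 = 77.3777121726
Extrapolated: 77.3777121726 / 7 = 11.0539588818
Gap between inputs: 1.435e-01; correction applied: +0.0204971278.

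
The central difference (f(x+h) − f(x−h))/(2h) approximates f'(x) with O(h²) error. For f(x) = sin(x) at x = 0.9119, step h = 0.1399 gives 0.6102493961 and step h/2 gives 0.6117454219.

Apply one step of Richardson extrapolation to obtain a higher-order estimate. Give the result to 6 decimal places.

0.612244

Error is O(h^2); halving h shrinks it by 2^2 = 4.
4 × 0.6117454219 = 2.4469816876; subtract 0.6102493961 → 1.8367322915
(4 × 0.6117454219 − 0.6102493961)/(4 − 1) = 0.6122440972
Gap between inputs: 1.496e-03; correction applied: +0.0004986753.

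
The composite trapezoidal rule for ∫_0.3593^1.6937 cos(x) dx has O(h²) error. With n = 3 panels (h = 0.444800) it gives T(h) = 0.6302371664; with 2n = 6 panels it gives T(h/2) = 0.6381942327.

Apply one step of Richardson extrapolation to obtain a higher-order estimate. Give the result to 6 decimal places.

0.640847

Error is O(h^2); halving h shrinks it by 2^2 = 4.
4*0.6381942327 = 2.5527769308; subtract 0.6302371664 → 1.9225397644
1.9225397644 ÷ 3 = 0.6408465881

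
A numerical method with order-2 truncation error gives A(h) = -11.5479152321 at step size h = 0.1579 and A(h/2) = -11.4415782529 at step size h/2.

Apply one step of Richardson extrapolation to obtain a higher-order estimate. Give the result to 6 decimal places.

-11.406133

The method has order 2: 2^2 = 4.
4 × (-11.4415782529) = -45.7663130116; subtract (-11.5479152321) → -34.2183977795
Extrapolated: (-34.2183977795) / 3 = -11.4061325932
Gap between inputs: 1.063e-01; correction applied: +0.0354456597.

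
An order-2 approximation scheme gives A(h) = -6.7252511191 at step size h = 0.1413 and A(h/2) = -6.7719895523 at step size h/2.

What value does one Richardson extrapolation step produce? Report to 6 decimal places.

-6.787569

Leading term ∝ h^2; use weight 4 = 2^2.
4 × (-6.7719895523) = -27.0879582092; subtract (-6.7252511191) → -20.3627070901
Denominator 4 − 1 = 3.
(4 × (-6.7719895523) − (-6.7252511191))/(4 − 1) = -6.7875690300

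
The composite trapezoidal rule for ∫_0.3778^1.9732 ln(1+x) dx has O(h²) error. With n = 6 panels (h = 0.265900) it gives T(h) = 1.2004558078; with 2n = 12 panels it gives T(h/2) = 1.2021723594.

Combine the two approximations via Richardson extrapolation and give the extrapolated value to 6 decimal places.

Method order is 2; weight 2^2 = 4.
Weighted: 4.8086894376 − 1.2004558078 = 3.6082336298
3.6082336298 ÷ 3 = 1.2027445433
Correction |R − A(h/2)| = 5.722e-04; gap |A(h/2) − A(h)| = 1.717e-03.

1.202745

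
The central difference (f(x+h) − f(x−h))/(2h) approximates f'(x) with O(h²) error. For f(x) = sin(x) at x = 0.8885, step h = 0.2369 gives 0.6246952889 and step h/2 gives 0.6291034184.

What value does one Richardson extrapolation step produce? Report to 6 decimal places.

With r = 2 the leading error scales as h^2, so the weight is 2^2 = 4.
4·0.6291034184 = 2.5164136736; subtract 0.6246952889 → 1.8917183847
Denominator 4 − 1 = 3.
R = 1.8917183847/3 = 0.6305727949
Correction |R − A(h/2)| = 1.469e-03; gap |A(h/2) − A(h)| = 4.408e-03.

0.630573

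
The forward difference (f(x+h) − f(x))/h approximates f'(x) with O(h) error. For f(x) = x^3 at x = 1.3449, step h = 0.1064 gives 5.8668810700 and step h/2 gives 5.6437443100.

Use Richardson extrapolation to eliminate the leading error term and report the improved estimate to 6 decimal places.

5.420608

r = 1: numerator weight 2, denominator 1.
2^1×A(h/2) = 11.2874886200; minus A(h) gives 5.4206075500.
Extrapolated: 5.4206075500 / 1 = 5.4206075500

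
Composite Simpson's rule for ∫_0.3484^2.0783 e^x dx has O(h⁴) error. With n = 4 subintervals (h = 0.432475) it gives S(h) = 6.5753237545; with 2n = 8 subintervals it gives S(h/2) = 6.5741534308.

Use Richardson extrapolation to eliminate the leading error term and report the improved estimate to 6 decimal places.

6.574075

r = 4: numerator weight 16, denominator 15.
Numerator 16·A(h/2) − A(h) = 16·6.5741534308 − 6.5753237545 = 98.6111311383
Extrapolated: 98.6111311383 / 15 = 6.5740754092
Correction |R − A(h/2)| = 7.802e-05; gap |A(h/2) − A(h)| = 1.170e-03.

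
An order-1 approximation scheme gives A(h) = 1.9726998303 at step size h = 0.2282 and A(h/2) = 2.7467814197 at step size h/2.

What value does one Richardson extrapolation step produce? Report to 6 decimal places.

With r = 1 the leading error scales as h^1, so the weight is 2^1 = 2.
2^1 × A(h/2) = 5.4935628394; minus A(h) gives 3.5208630091.
Divide by 2^1 − 1 = 1.
So the Richardson estimate is 3.5208630091.

3.520863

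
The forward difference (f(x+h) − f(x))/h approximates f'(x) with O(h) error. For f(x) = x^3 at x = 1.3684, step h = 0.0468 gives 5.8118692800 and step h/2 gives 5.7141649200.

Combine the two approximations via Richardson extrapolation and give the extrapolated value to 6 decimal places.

r = 1, so 2^r = 2.
2·5.7141649200 − 5.8118692800 = 5.6164605600
R = 5.6164605600/1 = 5.6164605600

5.616461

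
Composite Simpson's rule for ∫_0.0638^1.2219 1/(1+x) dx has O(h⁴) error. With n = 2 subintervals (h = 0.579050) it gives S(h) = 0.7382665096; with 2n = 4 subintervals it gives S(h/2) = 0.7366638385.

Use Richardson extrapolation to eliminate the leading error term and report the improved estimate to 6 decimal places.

0.736557

Error is O(h^4); halving h shrinks it by 2^4 = 16.
16*0.7366638385 − 0.7382665096 = 11.0483549064
R = 11.0483549064/15 = 0.7365569938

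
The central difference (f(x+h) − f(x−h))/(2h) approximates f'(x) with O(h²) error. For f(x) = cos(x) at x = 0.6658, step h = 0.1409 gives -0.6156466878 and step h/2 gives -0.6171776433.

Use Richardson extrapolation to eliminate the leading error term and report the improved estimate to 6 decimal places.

r = 2: numerator weight 4, denominator 3.
A(h/2) − A(h) = -0.6171776433 − (-0.6156466878) = -0.0015309555
Divide by 2^2 − 1 = 3: (-0.0015309555)/3 = -0.0005103185
R = A(h/2) + (A(h/2) − A(h))/3 = -0.6171776433 − 0.0005103185 = -0.6176879618
Correction |R − A(h/2)| = 5.103e-04; gap |A(h/2) − A(h)| = 1.531e-03.

-0.617688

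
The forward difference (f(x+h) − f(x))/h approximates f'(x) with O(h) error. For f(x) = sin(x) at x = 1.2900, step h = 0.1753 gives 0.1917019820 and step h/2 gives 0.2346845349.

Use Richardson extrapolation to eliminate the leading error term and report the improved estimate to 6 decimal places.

The method has order 1: 2^1 = 2.
2^1·A(h/2) = 0.4693690698; minus A(h) gives 0.2776670878.
Divide by 2^1 − 1 = 1.
So the Richardson estimate is 0.2776670878.
Shift from A(h/2): +0.0429825529.

0.277667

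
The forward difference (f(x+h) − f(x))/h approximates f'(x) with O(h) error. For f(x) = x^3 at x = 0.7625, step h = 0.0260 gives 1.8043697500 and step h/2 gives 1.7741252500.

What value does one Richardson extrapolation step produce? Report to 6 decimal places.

Order 1 gives 2^r = 2 and 2^r − 1 = 1.
A(h/2) − A(h) = 1.7741252500 − 1.8043697500 = -0.0302445000
Correction (A(h/2) − A(h))/(2 − 1) = (-0.0302445000)/1 = -0.0302445000
R = 1.7741252500 − 0.0302445000 = 1.7438807500
Shift from A(h/2): −0.0302445000.

1.743881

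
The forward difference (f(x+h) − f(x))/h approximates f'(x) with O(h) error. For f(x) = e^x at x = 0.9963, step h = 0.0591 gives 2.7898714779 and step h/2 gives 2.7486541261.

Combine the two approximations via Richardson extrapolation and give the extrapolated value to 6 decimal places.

2.707437

Method order is 1; weight 2^1 = 2.
Top: 2(2.7486541261) − (2.7898714779) = 2.7074367743
Divide by 2^1 − 1 = 1.
2.7074367743 ÷ 1 = 2.7074367743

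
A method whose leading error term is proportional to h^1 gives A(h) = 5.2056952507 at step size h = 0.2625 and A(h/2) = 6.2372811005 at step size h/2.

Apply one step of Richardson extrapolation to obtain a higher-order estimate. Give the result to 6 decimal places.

Method order is 1; weight 2^1 = 2.
Top: 2(6.2372811005) − (5.2056952507) = 7.2688669503
Divide by 2^1 − 1 = 1.
Result: 7.2688669503
Shift from A(h/2): +1.0315858498.

7.268867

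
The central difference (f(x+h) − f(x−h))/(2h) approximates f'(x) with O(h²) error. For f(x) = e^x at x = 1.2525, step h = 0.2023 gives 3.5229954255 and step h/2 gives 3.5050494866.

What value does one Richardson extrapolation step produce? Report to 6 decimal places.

3.499068

With r = 2 the leading error scales as h^2, so the weight is 2^2 = 4.
Weighted: 14.0201979464 − 3.5229954255 = 10.4972025209
Denominator 4 − 1 = 3.
Result: 3.4990675070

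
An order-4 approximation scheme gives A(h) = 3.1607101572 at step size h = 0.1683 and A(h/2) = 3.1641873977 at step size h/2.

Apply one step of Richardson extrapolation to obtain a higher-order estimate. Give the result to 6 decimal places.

3.164419

r = 4, so 2^r = 16.
Numerator 16×A(h/2) − A(h) = 16×3.1641873977 − 3.1607101572 = 47.4662882060
Divide by 2^4 − 1 = 15.
Extrapolated: 47.4662882060 / 15 = 3.1644192137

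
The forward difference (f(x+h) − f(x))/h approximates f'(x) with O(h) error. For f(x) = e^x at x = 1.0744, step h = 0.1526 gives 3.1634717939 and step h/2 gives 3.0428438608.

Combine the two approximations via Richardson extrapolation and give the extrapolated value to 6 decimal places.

2.922216

r = 1, so 2^r = 2.
2*3.0428438608 = 6.0856877216; 6.0856877216 − 3.1634717939 = 2.9222159277
Divide by 2^1 − 1 = 1.
2.9222159277 ÷ 1 = 2.9222159277
Shift from A(h/2): −0.1206279331.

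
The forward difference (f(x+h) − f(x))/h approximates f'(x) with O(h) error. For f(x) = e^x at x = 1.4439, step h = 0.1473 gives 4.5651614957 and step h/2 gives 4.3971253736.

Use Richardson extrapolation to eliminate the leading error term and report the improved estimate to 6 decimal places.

4.229089

r = 1: numerator weight 2, denominator 1.
Top: 2(4.3971253736) − (4.5651614957) = 4.2290892515
4.2290892515 ÷ 1 = 4.2290892515
Gap between inputs: 1.680e-01; correction applied: −0.1680361221.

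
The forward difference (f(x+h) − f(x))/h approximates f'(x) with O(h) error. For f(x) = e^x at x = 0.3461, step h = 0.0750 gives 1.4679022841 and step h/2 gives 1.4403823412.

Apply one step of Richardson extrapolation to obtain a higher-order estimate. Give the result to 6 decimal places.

r = 1: numerator weight 2, denominator 1.
A(h/2) − A(h) = 1.4403823412 − 1.4679022841 = -0.0275199429
Correction (A(h/2) − A(h))/(2 − 1) = (-0.0275199429)/1 = -0.0275199429
R = A(h/2) + (A(h/2) − A(h))/1 = 1.4403823412 − 0.0275199429 = 1.4128623983
Shift from A(h/2): −0.0275199429.

1.412862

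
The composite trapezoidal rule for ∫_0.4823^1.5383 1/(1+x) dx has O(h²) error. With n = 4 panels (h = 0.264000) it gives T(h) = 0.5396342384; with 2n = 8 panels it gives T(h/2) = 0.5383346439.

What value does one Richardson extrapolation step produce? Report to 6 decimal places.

0.537901

r = 2, so 2^r = 4.
Difference of the inputs: 0.5383346439 − 0.5396342384 = -0.0012995945
Correction (A(h/2) − A(h))/(4 − 1) = (-0.0012995945)/3 = -0.0004331982
R = 0.5383346439 − 0.0004331982 = 0.5379014457
Shift from A(h/2): −0.0004331982.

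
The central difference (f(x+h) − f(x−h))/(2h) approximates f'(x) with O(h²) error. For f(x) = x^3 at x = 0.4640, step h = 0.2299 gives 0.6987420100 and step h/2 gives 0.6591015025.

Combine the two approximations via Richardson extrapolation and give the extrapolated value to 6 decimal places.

With r = 2 the leading error scales as h^2, so the weight is 2^2 = 4.
Top: 4(0.6591015025) − (0.6987420100) = 1.9376640000
R = 1.9376640000/3 = 0.6458880000

0.645888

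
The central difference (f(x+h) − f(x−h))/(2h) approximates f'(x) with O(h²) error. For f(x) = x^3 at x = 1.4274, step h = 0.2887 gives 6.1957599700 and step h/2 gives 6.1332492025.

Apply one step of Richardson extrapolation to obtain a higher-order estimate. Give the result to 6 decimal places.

Leading term ∝ h^2; use weight 4 = 2^2.
Numerator 4 × A(h/2) − A(h) = 4 × 6.1332492025 − 6.1957599700 = 18.3372368400
Denominator 4 − 1 = 3.
Result: 6.1124122800

6.112412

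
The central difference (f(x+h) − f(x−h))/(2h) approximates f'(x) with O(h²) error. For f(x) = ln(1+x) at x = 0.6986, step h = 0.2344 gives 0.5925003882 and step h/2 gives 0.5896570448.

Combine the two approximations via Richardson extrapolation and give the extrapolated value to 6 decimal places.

Order 2 gives 2^r = 4 and 2^r − 1 = 3.
2^2 × A(h/2) = 2.3586281792; minus A(h) gives 1.7661277910.
Denominator 4 − 1 = 3.
1.7661277910 ÷ 3 = 0.5887092637

0.588709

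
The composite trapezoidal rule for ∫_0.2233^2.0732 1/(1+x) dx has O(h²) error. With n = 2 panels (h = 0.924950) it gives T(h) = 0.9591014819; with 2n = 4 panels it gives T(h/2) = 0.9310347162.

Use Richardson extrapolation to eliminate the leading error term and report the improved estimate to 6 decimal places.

0.921679

With r = 2 the leading error scales as h^2, so the weight is 2^2 = 4.
4×0.9310347162 − 0.9591014819 = 2.7650373829
(4×0.9310347162 − 0.9591014819)/(4 − 1) = 0.9216791276
Gap between inputs: 2.807e-02; correction applied: −0.0093555886.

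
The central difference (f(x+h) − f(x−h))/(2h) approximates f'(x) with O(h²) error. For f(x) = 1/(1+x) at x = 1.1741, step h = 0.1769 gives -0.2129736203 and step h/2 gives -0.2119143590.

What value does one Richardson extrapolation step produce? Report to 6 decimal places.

-0.211561

Leading term ∝ h^2; use weight 4 = 2^2.
2^2*A(h/2) = -0.8476574360; minus A(h) gives -0.6346838157.
(-0.6346838157) ÷ 3 = -0.2115612719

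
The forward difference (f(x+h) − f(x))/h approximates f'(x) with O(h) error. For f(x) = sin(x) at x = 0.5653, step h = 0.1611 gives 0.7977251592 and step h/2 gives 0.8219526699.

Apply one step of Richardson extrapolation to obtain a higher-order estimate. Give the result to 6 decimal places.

Order 1 gives 2^r = 2 and 2^r − 1 = 1.
2^1 × A(h/2) = 1.6439053398; minus A(h) gives 0.8461801806.
(2 × 0.8219526699 − 0.7977251592)/(2 − 1) = 0.8461801806

0.846180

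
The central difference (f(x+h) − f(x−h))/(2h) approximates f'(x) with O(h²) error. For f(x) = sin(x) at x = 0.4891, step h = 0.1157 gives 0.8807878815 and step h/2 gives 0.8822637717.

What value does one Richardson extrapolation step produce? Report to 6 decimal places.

Leading term ∝ h^2; use weight 4 = 2^2.
Top: 4(0.8822637717) − (0.8807878815) = 2.6482672053
Denominator 4 − 1 = 3.
R = 2.6482672053/3 = 0.8827557351

0.882756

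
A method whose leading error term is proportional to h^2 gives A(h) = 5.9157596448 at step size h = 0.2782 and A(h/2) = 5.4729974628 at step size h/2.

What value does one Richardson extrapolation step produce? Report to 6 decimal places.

Leading term ∝ h^2; use weight 4 = 2^2.
4·5.4729974628 = 21.8919898512; 21.8919898512 − 5.9157596448 = 15.9762302064
15.9762302064 ÷ 3 = 5.3254100688
Gap between inputs: 4.428e-01; correction applied: −0.1475873940.

5.325410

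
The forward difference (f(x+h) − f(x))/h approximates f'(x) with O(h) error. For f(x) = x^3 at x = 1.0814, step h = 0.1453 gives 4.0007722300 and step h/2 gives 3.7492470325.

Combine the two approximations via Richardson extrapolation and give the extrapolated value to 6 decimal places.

With r = 1 the leading error scales as h^1, so the weight is 2^1 = 2.
2×3.7492470325 = 7.4984940650; 7.4984940650 − 4.0007722300 = 3.4977218350
R = 3.4977218350/1 = 3.4977218350
Shift from A(h/2): −0.2515251975.

3.497722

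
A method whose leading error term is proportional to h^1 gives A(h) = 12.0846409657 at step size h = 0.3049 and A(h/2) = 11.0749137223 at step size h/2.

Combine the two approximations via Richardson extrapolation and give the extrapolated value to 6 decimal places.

With r = 1 the leading error scales as h^1, so the weight is 2^1 = 2.
A(h/2) − A(h) = 11.0749137223 − 12.0846409657 = -1.0097272434
Correction (A(h/2) − A(h))/(2 − 1) = (-1.0097272434)/1 = -1.0097272434
R = 11.0749137223 − 1.0097272434 = 10.0651864789
Shift from A(h/2): −1.0097272434.

10.065186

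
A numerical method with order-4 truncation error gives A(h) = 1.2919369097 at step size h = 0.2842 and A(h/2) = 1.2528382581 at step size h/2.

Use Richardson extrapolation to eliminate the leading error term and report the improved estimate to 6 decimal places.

1.250232

Error is O(h^4); halving h shrinks it by 2^4 = 16.
Numerator 16·A(h/2) − A(h) = 16·1.2528382581 − 1.2919369097 = 18.7534752199
18.7534752199 ÷ 15 = 1.2502316813
Gap between inputs: 3.910e-02; correction applied: −0.0026065768.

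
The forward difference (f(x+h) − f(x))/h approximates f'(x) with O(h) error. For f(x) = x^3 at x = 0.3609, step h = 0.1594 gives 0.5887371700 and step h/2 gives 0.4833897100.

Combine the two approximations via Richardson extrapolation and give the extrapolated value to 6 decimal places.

Error is O(h^1); halving h shrinks it by 2^1 = 2.
2^1*A(h/2) = 0.9667794200; minus A(h) gives 0.3780422500.
R = 0.3780422500/1 = 0.3780422500
Shift from A(h/2): −0.1053474600.

0.378042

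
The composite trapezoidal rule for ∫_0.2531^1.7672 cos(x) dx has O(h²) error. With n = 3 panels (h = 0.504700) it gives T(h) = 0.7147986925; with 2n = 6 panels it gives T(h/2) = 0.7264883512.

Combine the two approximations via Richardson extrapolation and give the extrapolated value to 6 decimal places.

The method has order 2: 2^2 = 4.
Top: 4(0.7264883512) − (0.7147986925) = 2.1911547123
(4 × 0.7264883512 − 0.7147986925)/(4 − 1) = 0.7303849041

0.730385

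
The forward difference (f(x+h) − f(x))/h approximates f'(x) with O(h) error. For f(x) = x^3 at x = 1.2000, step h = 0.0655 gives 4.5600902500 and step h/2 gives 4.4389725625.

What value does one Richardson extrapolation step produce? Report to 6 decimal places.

Leading term ∝ h^1; use weight 2 = 2^1.
A(h/2) − A(h) = 4.4389725625 − 4.5600902500 = -0.1211176875
Divide by 2^1 − 1 = 1: (-0.1211176875)/1 = -0.1211176875
R = 4.4389725625 − 0.1211176875 = 4.3178548750

4.317855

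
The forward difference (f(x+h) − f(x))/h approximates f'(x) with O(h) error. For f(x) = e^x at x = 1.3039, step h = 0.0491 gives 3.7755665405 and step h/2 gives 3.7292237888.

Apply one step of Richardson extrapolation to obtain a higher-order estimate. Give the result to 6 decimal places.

r = 1: numerator weight 2, denominator 1.
2 × 3.7292237888 = 7.4584475776; subtract 3.7755665405 → 3.6828810371
(2 × 3.7292237888 − 3.7755665405)/(2 − 1) = 3.6828810371
Gap between inputs: 4.634e-02; correction applied: −0.0463427517.

3.682881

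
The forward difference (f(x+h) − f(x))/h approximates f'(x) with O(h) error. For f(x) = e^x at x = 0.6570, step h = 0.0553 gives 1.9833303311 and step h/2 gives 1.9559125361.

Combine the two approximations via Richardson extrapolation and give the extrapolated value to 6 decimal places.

Method order is 1; weight 2^1 = 2.
2*1.9559125361 − 1.9833303311 = 1.9284947411
(2*1.9559125361 − 1.9833303311)/(2 − 1) = 1.9284947411
Correction |R − A(h/2)| = 2.742e-02; gap |A(h/2) − A(h)| = 2.742e-02.

1.928495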